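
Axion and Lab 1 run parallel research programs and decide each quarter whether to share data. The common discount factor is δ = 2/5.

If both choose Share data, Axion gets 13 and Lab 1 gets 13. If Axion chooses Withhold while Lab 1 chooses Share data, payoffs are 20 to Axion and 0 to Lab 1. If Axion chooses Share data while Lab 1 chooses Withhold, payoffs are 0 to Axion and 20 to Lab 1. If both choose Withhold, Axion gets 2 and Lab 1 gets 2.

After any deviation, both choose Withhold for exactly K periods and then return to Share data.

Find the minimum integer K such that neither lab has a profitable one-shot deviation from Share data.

Need Σ_{k=1}^{K} δ^k ≥ (20−13)/(13−2) = 0.6364 at δ = 2/5.
At K = 3 the sum is 0.6240 < 0.6364; at K = 4 it is 0.6496 ≥ 0.6364.
So the minimum punishment length is K = 4.

4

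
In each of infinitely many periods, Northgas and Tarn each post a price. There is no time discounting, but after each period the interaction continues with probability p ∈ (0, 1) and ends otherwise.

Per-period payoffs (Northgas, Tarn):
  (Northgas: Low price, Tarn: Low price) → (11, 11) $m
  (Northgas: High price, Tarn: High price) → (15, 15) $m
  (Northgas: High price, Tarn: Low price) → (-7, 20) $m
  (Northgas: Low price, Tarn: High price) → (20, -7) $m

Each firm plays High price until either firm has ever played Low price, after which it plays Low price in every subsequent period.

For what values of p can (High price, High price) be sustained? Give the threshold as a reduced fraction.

5/9

With no time discounting, the continuation probability p plays the role of the discount factor.
Grim-trigger IC: 15/(1−p) ≥ 20 + 11p/(1−p) ⇒ p ≥ (20−15)/(20−11) = 5/9.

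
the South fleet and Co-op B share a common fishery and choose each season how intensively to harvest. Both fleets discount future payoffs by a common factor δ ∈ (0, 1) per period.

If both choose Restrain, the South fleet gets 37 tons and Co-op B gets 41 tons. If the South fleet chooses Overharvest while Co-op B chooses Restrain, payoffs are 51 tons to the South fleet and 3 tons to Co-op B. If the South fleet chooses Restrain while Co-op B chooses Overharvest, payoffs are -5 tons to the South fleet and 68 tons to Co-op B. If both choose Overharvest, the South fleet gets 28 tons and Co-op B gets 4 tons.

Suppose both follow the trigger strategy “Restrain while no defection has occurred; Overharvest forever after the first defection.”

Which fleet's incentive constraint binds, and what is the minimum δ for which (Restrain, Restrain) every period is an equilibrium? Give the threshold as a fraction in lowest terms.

the South fleet: cooperation gives 37 each period; deviation gives 51 once then 28 forever.
  37/(1−δ) ≥ 51 + 28δ/(1−δ) ⇒ δ ≥ 14/23.
Co-op B: cooperation gives 41 each period; deviation gives 68 once then 4 forever.
  δ ≥ 27/64.
Both must hold, so the binding constraint is the South fleet's: δ ≥ 14/23.

the South fleet; δ ≥ 14/23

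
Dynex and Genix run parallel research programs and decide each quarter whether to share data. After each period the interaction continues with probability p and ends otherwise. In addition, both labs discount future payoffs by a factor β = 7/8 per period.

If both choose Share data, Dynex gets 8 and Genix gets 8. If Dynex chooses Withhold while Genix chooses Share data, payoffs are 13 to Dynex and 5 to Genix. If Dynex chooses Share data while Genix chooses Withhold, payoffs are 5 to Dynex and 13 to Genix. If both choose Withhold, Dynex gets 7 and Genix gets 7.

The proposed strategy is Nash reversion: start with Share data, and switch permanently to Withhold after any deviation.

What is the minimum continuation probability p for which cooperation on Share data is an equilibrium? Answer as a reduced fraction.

20/21

With continuation probability p and discount β, the effective per-period discount factor is βp.
Grim-trigger IC: βp ≥ (13−8)/(13−7) = 5/6.
So p ≥ (5/6)/(7/8) = 20/21.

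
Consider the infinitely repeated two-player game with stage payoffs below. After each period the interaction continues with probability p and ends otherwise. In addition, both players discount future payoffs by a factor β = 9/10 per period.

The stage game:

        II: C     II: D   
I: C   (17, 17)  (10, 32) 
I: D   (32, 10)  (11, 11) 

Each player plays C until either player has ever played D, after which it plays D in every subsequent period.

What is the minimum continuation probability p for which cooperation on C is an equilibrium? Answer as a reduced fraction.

50/63

With continuation probability p and discount β, the effective per-period discount factor is βp.
Grim-trigger IC: βp ≥ (32−17)/(32−11) = 5/7.
So p ≥ (5/7)/(9/10) = 50/63.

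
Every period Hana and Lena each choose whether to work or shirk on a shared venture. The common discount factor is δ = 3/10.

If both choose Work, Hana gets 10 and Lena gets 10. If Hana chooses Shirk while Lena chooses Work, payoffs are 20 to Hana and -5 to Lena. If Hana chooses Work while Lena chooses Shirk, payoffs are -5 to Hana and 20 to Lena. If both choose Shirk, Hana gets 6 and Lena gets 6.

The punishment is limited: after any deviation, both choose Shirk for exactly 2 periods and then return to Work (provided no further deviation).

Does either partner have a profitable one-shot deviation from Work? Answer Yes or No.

IC: δ+…+δ^2 ≥ (20−10)/(10−6) = 5/2.
At δ = 3/10: partial sum = 0.3900 < 2.5000. Cooperation not sustainable.

Yes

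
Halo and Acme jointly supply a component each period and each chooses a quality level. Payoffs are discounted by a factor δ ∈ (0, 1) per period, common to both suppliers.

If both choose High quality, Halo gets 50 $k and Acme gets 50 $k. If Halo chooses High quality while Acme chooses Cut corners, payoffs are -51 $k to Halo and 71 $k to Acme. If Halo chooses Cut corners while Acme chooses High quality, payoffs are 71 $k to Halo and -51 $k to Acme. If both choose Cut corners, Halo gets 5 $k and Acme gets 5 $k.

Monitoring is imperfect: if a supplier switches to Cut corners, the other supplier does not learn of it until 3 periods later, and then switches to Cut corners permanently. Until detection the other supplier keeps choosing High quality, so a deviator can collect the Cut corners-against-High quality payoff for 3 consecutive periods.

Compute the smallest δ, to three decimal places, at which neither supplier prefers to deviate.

0.683

Deviating for the 3 undetected periods gains 71−50 = 21 per period over cooperation, then loses 50−5 = 45 per period forever once punishment starts.
Gain: 21(1 + δ + … + δ^2); loss: 45·δ^3/(1−δ).
No profitable deviation ⇔ 21(1−δ^3) ≤ 45·δ^3, i.e. δ^3 ≥ 21/(21+45) = 7/22.
Hence δ ≥ (7/22)^(1/3) ≈ 0.683.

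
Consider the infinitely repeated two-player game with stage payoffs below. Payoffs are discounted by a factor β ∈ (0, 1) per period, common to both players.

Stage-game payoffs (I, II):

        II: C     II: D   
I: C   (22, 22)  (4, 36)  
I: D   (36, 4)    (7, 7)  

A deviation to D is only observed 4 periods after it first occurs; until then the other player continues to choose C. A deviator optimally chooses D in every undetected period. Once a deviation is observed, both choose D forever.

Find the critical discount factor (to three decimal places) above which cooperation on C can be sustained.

0.834

A deviator earns 36 for 4 periods, then 7 forever; cooperating earns 22 forever. Multiplying the IC by (1−β):
22 ≥ 36(1−β^4) + 7β^4, so 29·β^4 ≥ 14 and β^4 ≥ 14/29.
β ≥ (14/29)^(1/4) ≈ 0.834.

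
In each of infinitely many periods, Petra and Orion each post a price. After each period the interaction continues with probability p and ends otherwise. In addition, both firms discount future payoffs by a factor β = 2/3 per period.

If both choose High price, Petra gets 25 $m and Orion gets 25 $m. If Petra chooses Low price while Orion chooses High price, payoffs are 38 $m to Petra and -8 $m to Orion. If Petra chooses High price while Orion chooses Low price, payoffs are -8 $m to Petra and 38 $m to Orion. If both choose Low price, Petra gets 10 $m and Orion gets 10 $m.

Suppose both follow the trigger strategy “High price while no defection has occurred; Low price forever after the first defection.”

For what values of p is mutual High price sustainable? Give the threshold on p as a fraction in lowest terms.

With continuation probability p and discount β, the effective per-period discount factor is βp.
Grim-trigger IC: βp ≥ (38−25)/(38−10) = 13/28.
So p ≥ (13/28)/(2/3) = 39/56.

39/56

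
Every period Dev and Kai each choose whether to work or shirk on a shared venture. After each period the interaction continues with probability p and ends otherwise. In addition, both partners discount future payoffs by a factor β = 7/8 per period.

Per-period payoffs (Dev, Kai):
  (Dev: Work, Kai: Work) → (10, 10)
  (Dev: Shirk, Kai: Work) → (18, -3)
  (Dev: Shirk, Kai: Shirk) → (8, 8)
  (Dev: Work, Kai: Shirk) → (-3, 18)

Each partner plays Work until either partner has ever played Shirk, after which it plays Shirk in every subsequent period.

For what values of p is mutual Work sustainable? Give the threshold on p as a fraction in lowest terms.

32/35

Expected continuation weight on next period's payoff is β·p = 7/8·p, which plays the role of the discount factor.
Cooperation requires 7/8·p ≥ (18−10)/(18−8) = 4/5, hence p ≥ 32/35.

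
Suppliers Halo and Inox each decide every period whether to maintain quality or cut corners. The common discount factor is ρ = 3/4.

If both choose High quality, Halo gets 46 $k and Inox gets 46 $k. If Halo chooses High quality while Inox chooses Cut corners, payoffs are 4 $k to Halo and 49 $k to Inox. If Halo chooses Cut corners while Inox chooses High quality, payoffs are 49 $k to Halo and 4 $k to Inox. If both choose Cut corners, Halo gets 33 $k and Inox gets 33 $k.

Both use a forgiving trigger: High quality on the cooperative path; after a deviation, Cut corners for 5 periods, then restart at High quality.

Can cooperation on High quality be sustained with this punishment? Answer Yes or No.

Yes

IC: ρ+…+ρ^5 ≥ (49−46)/(46−33) = 3/13.
At ρ = 3/4: partial sum = 2.2881 ≥ 0.2308. Cooperation sustainable.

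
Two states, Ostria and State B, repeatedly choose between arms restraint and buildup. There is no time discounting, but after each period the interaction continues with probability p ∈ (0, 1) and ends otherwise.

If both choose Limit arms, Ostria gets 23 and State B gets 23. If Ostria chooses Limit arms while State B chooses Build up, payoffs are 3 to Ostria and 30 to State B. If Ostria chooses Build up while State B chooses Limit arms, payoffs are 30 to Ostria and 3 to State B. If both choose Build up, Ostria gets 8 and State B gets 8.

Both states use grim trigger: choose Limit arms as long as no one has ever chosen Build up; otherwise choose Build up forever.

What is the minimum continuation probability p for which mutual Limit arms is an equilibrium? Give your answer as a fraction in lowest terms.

With no time discounting, the continuation probability p plays the role of the discount factor.
Grim-trigger IC: 23/(1−p) ≥ 30 + 8p/(1−p) ⇒ p ≥ (30−23)/(30−8) = 7/22.

7/22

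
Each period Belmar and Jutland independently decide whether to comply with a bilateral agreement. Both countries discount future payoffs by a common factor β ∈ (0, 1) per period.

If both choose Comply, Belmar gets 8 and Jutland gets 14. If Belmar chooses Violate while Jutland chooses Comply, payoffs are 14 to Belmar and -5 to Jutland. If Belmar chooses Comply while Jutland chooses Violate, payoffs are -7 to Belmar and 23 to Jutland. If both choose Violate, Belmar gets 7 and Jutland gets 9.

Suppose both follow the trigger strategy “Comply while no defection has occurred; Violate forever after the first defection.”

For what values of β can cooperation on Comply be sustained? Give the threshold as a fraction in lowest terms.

6/7

Belmar's threshold: (14−8)/(14−7) = 6/7.
Jutland's threshold: (23−14)/(23−9) = 9/14.
6/7 > 9/14, so Belmar binds and β* = 6/7.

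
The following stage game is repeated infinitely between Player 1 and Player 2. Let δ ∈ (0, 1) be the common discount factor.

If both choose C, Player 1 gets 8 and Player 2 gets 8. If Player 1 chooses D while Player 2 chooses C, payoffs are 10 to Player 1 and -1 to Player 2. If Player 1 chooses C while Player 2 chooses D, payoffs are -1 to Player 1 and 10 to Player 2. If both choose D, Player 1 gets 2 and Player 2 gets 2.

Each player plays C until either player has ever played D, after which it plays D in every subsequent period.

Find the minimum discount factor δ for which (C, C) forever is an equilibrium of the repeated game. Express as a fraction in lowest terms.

1/4

Under grim trigger the critical discount factor is (T−C)/(T−P) with T = 10, C = 8, P = 2.
δ* = (10−8)/(10−2) = 2/8 = 1/4.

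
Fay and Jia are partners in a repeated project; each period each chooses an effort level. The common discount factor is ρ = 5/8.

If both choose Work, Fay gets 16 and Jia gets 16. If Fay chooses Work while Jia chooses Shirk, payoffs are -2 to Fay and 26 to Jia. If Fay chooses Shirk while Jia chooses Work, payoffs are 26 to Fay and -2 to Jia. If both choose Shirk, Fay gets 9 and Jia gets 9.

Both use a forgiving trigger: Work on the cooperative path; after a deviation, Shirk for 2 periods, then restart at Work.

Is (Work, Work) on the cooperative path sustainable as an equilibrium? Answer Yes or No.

Comparing payoff streams over the 3 periods until play realigns: cooperate → 16(1+ρ+…+ρ^2); deviate → 26 + 9(ρ+…+ρ^2).
Cooperation is sustained iff (16−9)(ρ+…+ρ^2) ≥ 26−16.
ρ+…+ρ^2 = 5/8·(1−(5/8)^2)/(1−5/8) = 1.0156, and (26−16)/(16−9) = 1.4286.
1.0156 < 1.4286, so cooperation is not sustainable.

No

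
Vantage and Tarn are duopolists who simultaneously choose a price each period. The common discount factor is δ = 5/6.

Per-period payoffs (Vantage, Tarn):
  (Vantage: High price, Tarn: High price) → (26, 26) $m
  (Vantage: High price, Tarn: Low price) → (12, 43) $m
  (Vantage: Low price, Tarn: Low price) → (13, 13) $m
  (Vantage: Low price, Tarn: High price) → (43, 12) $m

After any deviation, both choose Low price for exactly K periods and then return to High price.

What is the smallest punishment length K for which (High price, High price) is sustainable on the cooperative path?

2

No profitable deviation requires (26−13)(δ+…+δ^K) ≥ 43−26, i.e. δ+…+δ^K ≥ 17/13 ≈ 1.3077.
With δ = 5/6, the partial sums are K=1: 0.8333, K=2: 1.5278.
K = 2 is the first length at which the sum reaches 1.3077.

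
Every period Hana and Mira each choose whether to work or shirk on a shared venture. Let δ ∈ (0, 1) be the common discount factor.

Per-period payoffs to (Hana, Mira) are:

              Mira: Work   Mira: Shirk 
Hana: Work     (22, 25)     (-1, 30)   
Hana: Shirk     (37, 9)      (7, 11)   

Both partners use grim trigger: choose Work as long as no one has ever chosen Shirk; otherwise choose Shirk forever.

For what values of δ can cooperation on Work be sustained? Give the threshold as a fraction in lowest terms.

1/2

Hana: cooperation gives 22 each period; deviation gives 37 once then 7 forever.
  22/(1−δ) ≥ 37 + 7δ/(1−δ) ⇒ δ ≥ 15/30 = 1/2.
Mira: cooperation gives 25 each period; deviation gives 30 once then 11 forever.
  δ ≥ 5/19.
Both must hold, so the binding constraint is Hana's: δ ≥ 1/2.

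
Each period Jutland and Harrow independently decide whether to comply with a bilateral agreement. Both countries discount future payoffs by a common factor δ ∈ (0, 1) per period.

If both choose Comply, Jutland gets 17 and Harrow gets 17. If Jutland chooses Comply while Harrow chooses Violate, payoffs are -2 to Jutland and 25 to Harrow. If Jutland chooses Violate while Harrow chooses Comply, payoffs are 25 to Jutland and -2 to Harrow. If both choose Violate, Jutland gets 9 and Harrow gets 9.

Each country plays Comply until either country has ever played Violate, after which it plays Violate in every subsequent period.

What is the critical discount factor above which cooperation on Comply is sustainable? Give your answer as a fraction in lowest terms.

1/2

Cooperation forever yields 17 each period: 17/(1−δ).
Deviating yields 25 once, then 9 forever: 25 + 9δ/(1−δ).
No profitable deviation requires 17/(1−δ) ≥ 25 + 9δ/(1−δ).
Multiplying by (1−δ): 17 ≥ 25(1−δ) + 9δ = 25 − 16δ.
So 16δ ≥ 8, i.e. δ ≥ 8/16 = 1/2.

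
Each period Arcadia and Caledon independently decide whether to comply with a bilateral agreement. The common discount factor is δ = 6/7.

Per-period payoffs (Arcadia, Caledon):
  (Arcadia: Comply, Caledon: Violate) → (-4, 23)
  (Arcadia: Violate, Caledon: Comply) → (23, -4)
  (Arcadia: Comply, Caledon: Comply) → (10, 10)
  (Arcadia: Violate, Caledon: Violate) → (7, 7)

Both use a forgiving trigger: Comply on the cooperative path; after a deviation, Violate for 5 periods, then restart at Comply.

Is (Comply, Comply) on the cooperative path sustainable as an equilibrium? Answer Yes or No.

No

Comparing payoff streams over the 6 periods until play realigns: cooperate → 10(1+δ+…+δ^5); deviate → 23 + 7(δ+…+δ^5).
Cooperation is sustained iff (10−7)(δ+…+δ^5) ≥ 23−10.
δ+…+δ^5 = 6/7·(1−(6/7)^5)/(1−6/7) = 3.2240, and (23−10)/(10−7) = 4.3333.
3.2240 < 4.3333, so cooperation is not sustainable.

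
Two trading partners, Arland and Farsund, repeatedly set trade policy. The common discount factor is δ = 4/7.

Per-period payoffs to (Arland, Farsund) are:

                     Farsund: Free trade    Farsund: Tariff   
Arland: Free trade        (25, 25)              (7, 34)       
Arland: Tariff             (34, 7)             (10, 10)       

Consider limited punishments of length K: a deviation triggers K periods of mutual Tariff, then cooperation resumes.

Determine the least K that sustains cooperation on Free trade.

2

No profitable deviation requires (25−10)(δ+…+δ^K) ≥ 34−25, i.e. δ+…+δ^K ≥ 3/5 ≈ 0.6000.
With δ = 4/7, the partial sums are K=1: 0.5714, K=2: 0.8980.
K = 2 is the first length at which the sum reaches 0.6000.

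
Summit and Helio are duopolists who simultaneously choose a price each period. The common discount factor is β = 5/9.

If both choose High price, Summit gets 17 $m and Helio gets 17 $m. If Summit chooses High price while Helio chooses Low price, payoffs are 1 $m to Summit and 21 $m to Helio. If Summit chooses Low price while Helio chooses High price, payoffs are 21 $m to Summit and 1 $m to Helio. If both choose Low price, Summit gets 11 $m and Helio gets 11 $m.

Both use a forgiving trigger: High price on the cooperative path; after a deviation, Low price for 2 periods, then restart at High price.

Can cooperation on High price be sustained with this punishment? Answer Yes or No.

IC: β+…+β^2 ≥ (21−17)/(17−11) = 2/3.
At β = 5/9: partial sum = 0.8642 ≥ 0.6667. Cooperation sustainable.

Yes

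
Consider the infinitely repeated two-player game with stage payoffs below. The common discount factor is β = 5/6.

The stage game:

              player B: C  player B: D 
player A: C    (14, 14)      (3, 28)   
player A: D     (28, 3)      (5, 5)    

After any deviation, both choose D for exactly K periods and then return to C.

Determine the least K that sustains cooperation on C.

3

Need Σ_{k=1}^{K} β^k ≥ (28−14)/(14−5) = 1.5556 at β = 5/6.
At K = 2 the sum is 1.5278 < 1.5556; at K = 3 it is 2.1065 ≥ 1.5556.
So the minimum punishment length is K = 3.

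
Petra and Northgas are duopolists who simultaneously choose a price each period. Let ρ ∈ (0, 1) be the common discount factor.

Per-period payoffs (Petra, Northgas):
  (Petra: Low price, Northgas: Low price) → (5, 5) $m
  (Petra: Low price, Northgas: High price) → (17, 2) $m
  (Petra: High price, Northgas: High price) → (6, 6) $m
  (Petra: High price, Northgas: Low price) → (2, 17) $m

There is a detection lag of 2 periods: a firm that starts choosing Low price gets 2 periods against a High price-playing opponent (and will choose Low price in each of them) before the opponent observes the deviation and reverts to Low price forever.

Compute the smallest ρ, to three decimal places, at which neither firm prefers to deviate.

Deviating for the 2 undetected periods gains 17−6 = 11 per period over cooperation, then loses 6−5 = 1 per period forever once punishment starts.
Gain: 11(1 + ρ + … + ρ^1); loss: 1·ρ^2/(1−ρ).
No profitable deviation ⇔ 11(1−ρ^2) ≤ 1·ρ^2, i.e. ρ^2 ≥ 11/(11+1) = 11/12.
Hence ρ ≥ (11/12)^(1/2) ≈ 0.957.

0.957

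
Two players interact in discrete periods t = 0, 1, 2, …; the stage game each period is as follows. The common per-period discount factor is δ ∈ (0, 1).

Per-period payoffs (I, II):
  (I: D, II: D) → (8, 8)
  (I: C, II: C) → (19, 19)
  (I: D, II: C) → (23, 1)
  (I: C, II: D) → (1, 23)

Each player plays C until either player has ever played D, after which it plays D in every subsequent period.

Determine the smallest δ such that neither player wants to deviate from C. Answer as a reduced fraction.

One-period gain from deviating is 23 − 19 = 4. The loss is 19 − 8 = 11 in every subsequent period, with present value 11·δ/(1−δ).
Deviation is unprofitable when 11·δ/(1−δ) ≥ 4, i.e. δ/(1−δ) ≥ 4/11.
Equivalently δ ≥ 4/(4+11) = 4/15.

4/15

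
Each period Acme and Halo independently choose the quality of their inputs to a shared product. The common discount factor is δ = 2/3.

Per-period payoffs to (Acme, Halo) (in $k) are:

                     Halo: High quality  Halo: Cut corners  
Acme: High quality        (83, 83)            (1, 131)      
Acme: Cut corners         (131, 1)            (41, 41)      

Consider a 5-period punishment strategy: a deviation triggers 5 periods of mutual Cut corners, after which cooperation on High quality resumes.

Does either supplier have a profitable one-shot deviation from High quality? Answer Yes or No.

IC: δ+…+δ^5 ≥ (131−83)/(83−41) = 8/7.
At δ = 2/3: partial sum = 1.7366 ≥ 1.1429. Cooperation sustainable.

No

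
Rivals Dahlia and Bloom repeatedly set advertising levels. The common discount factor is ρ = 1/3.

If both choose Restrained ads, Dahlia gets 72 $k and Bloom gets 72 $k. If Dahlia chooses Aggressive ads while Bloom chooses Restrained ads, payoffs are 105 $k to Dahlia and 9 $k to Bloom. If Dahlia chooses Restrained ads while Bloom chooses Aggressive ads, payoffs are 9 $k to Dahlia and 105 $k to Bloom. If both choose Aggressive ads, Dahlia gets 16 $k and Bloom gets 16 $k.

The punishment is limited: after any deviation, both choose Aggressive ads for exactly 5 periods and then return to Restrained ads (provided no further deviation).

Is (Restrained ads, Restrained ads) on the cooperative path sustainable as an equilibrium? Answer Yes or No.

Comparing payoff streams over the 6 periods until play realigns: cooperate → 72(1+ρ+…+ρ^5); deviate → 105 + 16(ρ+…+ρ^5).
Cooperation is sustained iff (72−16)(ρ+…+ρ^5) ≥ 105−72.
ρ+…+ρ^5 = 1/3·(1−(1/3)^5)/(1−1/3) = 0.4979, and (105−72)/(72−16) = 0.5893.
0.4979 < 0.5893, so cooperation is not sustainable.

No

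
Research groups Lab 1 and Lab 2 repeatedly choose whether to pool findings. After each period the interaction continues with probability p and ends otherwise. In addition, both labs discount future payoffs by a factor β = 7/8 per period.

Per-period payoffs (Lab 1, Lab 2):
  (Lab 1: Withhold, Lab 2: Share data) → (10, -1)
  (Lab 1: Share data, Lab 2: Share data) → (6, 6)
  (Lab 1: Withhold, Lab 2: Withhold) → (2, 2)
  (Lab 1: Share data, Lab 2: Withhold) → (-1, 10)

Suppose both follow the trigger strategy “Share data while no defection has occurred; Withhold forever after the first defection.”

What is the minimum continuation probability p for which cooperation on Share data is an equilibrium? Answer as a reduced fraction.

Expected continuation weight on next period's payoff is β·p = 7/8·p, which plays the role of the discount factor.
Cooperation requires 7/8·p ≥ (10−6)/(10−2) = 1/2, hence p ≥ 4/7.

4/7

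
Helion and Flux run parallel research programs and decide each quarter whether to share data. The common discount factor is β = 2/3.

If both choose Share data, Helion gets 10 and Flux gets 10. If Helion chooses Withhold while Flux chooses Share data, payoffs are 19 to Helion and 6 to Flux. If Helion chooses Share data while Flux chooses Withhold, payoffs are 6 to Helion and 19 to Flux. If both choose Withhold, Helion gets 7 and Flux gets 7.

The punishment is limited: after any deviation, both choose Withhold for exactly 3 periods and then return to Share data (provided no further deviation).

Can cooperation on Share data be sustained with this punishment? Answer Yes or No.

Comparing payoff streams over the 4 periods until play realigns: cooperate → 10(1+β+…+β^3); deviate → 19 + 7(β+…+β^3).
Cooperation is sustained iff (10−7)(β+…+β^3) ≥ 19−10.
β+…+β^3 = 2/3·(1−(2/3)^3)/(1−2/3) = 1.4074, and (19−10)/(10−7) = 3.0000.
1.4074 < 3.0000, so cooperation is not sustainable.

No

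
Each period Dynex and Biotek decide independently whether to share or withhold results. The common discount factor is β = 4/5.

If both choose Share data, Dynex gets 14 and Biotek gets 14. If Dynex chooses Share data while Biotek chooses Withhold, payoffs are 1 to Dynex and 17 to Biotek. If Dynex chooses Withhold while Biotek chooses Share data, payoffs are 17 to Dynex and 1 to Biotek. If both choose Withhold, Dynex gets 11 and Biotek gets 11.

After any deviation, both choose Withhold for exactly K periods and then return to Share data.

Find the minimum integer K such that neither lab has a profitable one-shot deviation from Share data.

Need Σ_{k=1}^{K} β^k ≥ (17−14)/(14−11) = 1.0000 at β = 4/5.
At K = 1 the sum is 0.8000 < 1.0000; at K = 2 it is 1.4400 ≥ 1.0000.
So the minimum punishment length is K = 2.

2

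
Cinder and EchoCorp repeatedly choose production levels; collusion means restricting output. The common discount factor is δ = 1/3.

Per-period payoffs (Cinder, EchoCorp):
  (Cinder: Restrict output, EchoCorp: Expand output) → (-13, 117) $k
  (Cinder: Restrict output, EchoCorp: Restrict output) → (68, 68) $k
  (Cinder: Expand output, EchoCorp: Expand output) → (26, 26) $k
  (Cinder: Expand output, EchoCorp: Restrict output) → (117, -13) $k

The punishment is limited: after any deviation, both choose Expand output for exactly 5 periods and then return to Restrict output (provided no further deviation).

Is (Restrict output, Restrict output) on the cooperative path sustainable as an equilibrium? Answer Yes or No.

Comparing payoff streams over the 6 periods until play realigns: cooperate → 68(1+δ+…+δ^5); deviate → 117 + 26(δ+…+δ^5).
Cooperation is sustained iff (68−26)(δ+…+δ^5) ≥ 117−68.
δ+…+δ^5 = 1/3·(1−(1/3)^5)/(1−1/3) = 0.4979, and (117−68)/(68−26) = 1.1667.
0.4979 < 1.1667, so cooperation is not sustainable.

No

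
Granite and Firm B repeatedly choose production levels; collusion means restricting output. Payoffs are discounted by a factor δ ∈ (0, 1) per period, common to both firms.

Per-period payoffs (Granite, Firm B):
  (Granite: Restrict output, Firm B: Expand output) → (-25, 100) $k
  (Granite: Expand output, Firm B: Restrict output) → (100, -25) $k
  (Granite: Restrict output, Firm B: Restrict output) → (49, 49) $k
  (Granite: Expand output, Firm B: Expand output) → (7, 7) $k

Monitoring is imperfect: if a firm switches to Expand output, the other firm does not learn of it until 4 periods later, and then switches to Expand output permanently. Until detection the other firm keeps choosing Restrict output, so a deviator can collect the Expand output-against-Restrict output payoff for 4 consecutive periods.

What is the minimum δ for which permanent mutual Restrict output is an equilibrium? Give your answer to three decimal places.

0.861

Deviating for the 4 undetected periods gains 100−49 = 51 per period over cooperation, then loses 49−7 = 42 per period forever once punishment starts.
Gain: 51(1 + δ + … + δ^3); loss: 42·δ^4/(1−δ).
No profitable deviation ⇔ 51(1−δ^4) ≤ 42·δ^4, i.e. δ^4 ≥ 51/(51+42) = 17/31.
Hence δ ≥ (17/31)^(1/4) ≈ 0.861.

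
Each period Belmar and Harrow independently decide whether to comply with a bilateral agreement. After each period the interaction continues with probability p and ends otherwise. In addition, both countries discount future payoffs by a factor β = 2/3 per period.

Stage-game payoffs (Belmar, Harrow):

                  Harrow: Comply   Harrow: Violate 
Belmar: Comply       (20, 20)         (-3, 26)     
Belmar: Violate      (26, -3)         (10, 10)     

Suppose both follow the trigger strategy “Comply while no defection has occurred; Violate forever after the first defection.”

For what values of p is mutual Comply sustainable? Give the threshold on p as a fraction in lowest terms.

With continuation probability p and discount β, the effective per-period discount factor is βp.
Grim-trigger IC: βp ≥ (26−20)/(26−10) = 3/8.
So p ≥ (3/8)/(2/3) = 9/16.

9/16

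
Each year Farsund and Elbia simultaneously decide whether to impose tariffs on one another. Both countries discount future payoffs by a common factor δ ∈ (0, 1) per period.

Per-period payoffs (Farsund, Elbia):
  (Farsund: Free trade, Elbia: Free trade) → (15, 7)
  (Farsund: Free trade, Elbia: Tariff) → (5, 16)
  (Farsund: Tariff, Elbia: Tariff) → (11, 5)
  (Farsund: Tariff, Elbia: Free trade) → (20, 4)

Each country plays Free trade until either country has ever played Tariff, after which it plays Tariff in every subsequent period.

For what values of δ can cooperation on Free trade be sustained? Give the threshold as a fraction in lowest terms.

9/11

Farsund's threshold: (20−15)/(20−11) = 5/9.
Elbia's threshold: (16−7)/(16−5) = 9/11.
5/9 < 9/11, so Elbia binds and δ* = 9/11.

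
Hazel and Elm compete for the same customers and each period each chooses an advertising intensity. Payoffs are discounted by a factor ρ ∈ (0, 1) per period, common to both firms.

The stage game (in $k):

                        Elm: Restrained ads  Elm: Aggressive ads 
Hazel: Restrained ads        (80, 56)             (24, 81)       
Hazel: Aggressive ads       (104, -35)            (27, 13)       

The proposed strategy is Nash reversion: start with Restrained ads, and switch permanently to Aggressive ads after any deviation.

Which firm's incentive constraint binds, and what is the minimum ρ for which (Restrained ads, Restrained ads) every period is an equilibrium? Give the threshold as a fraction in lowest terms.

Hazel: cooperation gives 80 each period; deviation gives 104 once then 27 forever.
  80/(1−ρ) ≥ 104 + 27ρ/(1−ρ) ⇒ ρ ≥ 24/77.
Elm: cooperation gives 56 each period; deviation gives 81 once then 13 forever.
  ρ ≥ 25/68.
Both must hold, so the binding constraint is Elm's: ρ ≥ 25/68.

Elm; ρ ≥ 25/68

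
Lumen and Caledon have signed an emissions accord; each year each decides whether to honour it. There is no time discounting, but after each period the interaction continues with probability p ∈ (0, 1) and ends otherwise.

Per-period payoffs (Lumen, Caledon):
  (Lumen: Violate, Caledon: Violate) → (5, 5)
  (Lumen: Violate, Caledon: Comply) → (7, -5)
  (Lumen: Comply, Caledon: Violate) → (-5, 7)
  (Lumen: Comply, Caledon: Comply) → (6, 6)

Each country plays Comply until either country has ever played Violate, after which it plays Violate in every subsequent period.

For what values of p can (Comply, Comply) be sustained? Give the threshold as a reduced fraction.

1/2

Expected cooperation value is 6 + p·6 + p²·6 + … = 6/(1−p); deviation gives 7 + p·5/(1−p).
6 ≥ 7(1−p) + 5p ⇒ 2p ≥ 1 ⇒ p ≥ 1/2.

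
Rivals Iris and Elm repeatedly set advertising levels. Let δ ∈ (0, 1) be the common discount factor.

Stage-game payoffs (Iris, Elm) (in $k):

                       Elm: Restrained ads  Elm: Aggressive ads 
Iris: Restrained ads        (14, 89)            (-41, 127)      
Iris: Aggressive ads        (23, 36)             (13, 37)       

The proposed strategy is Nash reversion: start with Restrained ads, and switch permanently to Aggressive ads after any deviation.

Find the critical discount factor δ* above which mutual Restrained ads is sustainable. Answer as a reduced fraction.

9/10

Iris's threshold: (23−14)/(23−13) = 9/10.
Elm's threshold: (127−89)/(127−37) = 19/45.
9/10 > 19/45, so Iris binds and δ* = 9/10.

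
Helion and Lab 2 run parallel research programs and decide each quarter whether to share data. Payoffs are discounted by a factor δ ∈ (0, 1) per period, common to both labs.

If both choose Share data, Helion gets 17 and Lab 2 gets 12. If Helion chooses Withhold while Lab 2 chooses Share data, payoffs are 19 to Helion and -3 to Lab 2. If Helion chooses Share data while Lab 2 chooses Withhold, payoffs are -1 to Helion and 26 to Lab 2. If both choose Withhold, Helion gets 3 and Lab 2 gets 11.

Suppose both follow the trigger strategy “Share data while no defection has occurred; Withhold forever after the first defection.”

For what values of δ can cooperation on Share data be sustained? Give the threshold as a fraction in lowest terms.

Helion's threshold: (19−17)/(19−3) = 1/8.
Lab 2's threshold: (26−12)/(26−11) = 14/15.
1/8 < 14/15, so Lab 2 binds and δ* = 14/15.

14/15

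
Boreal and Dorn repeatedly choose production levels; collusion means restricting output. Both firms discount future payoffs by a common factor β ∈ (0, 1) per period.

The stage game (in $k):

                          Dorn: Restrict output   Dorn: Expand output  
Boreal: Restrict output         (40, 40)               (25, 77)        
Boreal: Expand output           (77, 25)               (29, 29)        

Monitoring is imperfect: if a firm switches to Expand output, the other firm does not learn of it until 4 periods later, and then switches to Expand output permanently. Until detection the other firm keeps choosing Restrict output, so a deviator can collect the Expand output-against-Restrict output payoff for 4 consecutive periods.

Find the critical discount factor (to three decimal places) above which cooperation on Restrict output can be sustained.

The best deviation is to choose Expand output for all 4 undetected periods, earning 77 each, then 29 forever once detected.
Deviation value: 77(1−β^4)/(1−β) + 29β^4/(1−β); cooperation value: 40/(1−β).
IC: 40 ≥ 77(1−β^4) + 29β^4 = 77 − 48β^4.
So β^4 ≥ 37/48, giving β ≥ (37/48)^(1/4) ≈ 0.937.

0.937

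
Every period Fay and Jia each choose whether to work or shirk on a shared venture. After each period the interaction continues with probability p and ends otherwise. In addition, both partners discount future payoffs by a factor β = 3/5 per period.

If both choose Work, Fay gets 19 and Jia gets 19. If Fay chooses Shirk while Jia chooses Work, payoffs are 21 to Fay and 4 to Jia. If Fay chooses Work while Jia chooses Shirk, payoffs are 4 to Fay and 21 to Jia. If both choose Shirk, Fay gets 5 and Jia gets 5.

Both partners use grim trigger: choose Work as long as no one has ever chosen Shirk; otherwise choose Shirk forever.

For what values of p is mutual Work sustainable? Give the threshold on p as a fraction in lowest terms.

Expected continuation weight on next period's payoff is β·p = 3/5·p, which plays the role of the discount factor.
Cooperation requires 3/5·p ≥ (21−19)/(21−5) = 1/8, hence p ≥ 5/24.

5/24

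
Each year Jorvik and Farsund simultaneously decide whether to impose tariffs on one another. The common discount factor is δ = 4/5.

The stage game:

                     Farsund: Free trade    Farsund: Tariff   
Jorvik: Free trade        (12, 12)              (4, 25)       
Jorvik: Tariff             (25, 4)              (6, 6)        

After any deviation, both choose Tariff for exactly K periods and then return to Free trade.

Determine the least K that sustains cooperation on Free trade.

4

No profitable deviation requires (12−6)(δ+…+δ^K) ≥ 25−12, i.e. δ+…+δ^K ≥ 13/6 ≈ 2.1667.
With δ = 4/5, the partial sums are K=1: 0.8000, K=2: 1.4400, K=3: 1.9520, K=4: 2.3616.
K = 4 is the first length at which the sum reaches 2.1667.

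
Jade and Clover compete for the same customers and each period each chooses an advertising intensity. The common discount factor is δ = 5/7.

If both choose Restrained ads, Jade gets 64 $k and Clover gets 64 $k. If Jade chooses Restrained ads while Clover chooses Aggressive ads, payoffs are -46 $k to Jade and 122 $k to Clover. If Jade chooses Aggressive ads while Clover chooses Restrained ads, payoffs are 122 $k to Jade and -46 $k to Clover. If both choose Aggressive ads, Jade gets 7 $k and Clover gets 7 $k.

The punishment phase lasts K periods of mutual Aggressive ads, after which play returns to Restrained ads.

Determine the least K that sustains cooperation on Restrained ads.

2

Need Σ_{k=1}^{K} δ^k ≥ (122−64)/(64−7) = 1.0175 at δ = 5/7.
At K = 1 the sum is 0.7143 < 1.0175; at K = 2 it is 1.2245 ≥ 1.0175.
So the minimum punishment length is K = 2.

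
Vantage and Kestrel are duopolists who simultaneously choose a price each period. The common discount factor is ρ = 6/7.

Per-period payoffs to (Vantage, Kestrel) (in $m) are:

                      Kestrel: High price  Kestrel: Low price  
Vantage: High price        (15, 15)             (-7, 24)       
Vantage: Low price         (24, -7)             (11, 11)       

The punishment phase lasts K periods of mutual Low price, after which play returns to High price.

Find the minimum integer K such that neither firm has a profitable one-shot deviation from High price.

Need Σ_{k=1}^{K} ρ^k ≥ (24−15)/(15−11) = 2.2500 at ρ = 6/7.
At K = 3 the sum is 2.2216 < 2.2500; at K = 4 it is 2.7613 ≥ 2.2500.
So the minimum punishment length is K = 4.

4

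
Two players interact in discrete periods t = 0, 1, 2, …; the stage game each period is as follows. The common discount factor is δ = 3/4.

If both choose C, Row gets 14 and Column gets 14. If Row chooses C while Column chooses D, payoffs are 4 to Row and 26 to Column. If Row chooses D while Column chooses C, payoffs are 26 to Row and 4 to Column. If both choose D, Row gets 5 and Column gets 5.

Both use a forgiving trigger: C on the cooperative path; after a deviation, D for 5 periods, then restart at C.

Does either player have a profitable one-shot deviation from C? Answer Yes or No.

A one-shot deviation gives 26 now, then 5 for 5 periods, then back to 14.
Gain from deviating: (26−14) today; loss: (14−5) in each of the next 5 periods.
No-deviation condition: (14−5)(δ+…+δ^5) ≥ 26−14, i.e. δ+…+δ^5 ≥ 4/3.
At δ = 3/4: δ+…+δ^5 = 2.2881 ≥ 1.3333.
So cooperation is sustainable.

No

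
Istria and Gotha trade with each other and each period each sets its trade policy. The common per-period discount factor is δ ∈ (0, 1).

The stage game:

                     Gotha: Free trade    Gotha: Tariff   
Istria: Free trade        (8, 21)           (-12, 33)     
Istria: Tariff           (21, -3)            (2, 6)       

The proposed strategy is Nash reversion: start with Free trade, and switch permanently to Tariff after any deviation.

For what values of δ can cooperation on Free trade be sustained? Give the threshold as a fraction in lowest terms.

Istria: cooperation gives 8 each period; deviation gives 21 once then 2 forever.
  8/(1−δ) ≥ 21 + 2δ/(1−δ) ⇒ δ ≥ 13/19.
Gotha: cooperation gives 21 each period; deviation gives 33 once then 6 forever.
  δ ≥ 12/27 = 4/9.
Both must hold, so the binding constraint is Istria's: δ ≥ 13/19.

13/19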